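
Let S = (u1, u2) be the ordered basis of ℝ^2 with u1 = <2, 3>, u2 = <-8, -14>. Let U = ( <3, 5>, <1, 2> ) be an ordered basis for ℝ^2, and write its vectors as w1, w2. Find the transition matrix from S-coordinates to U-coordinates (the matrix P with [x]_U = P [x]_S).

[[1, -2], [-1, -2]]

Let M have columns uj and N have columns wj. Then for every x, N [x]_U = x = M [x]_S, so P = N^(-1) M.
Since det N = 1, N^(-1) has integer entries; multiplying gives P = [[1, -2], [-1, -2]].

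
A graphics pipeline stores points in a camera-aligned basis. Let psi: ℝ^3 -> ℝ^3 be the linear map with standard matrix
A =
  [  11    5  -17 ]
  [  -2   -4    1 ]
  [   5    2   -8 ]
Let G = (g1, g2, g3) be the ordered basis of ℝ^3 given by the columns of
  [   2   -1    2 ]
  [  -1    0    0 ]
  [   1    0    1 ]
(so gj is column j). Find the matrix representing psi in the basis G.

Let P have columns g1, ..., g3. Then [psi]_G = P^(-1) A P.
Here det P = -1, so P^(-1) is integer; computing A P first and then P^(-1)(A P) gives [[-1, -2, 3], [0, 1, -1], [1, -3, -1]].

[[-1, -2, 3], [0, 1, -1], [1, -3, -1]]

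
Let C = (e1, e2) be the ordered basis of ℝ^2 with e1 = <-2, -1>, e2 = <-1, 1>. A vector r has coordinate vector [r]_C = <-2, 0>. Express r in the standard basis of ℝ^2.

<4, 2>

The coordinates say r = -2e1 + 0·e2; adding the scaled basis vectors gives <4, 2>.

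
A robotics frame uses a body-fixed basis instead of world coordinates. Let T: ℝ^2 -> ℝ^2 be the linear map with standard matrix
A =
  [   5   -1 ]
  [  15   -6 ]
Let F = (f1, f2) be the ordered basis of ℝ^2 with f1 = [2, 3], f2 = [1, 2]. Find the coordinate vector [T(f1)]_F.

Compute T(f1) = A f1 = [7, 12] in standard coordinates.
Then write this in F-coordinates: solve for y in y_1 f1 + y_2 f2 = [7, 12].
This gives y = [2, 3], which is column 1 of [T]_F.

[2, 3]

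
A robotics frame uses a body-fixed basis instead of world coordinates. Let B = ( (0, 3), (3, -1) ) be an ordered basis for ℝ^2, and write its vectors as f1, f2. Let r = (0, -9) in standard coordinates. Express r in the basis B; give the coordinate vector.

(-3, 0)

Write r = c_1 f1 + c_2 f2 and solve for the c_i.
System: 0c_1 + 3c_2 = 0, 3c_1 - c_2 = -9; solving gives c_1 = -3, c_2 = 0.
Check: -3f1 + 0·f2 = (0, -9).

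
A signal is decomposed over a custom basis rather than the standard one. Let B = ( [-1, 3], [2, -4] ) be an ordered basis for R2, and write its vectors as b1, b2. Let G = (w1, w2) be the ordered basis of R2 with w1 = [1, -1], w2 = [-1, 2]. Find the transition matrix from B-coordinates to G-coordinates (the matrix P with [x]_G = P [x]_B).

Let M have columns bj and N have columns wj. Then for every x, N [x]_G = x = M [x]_B, so P = N^(-1) M.
Since det N = 1, N^(-1) has integer entries; multiplying gives P = [[1, 0], [2, -2]].

[[1, 0], [2, -2]]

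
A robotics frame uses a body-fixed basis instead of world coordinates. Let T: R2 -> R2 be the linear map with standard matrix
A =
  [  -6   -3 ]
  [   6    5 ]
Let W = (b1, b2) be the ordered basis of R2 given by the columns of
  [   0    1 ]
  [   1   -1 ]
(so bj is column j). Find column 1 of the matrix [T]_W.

Column 1 of [T]_W is the W-coordinate vector of T(b1).
In standard coordinates T(b1) = A b1 = <-3, 5>.
Converting to W: <-3, 5> = 2b1 - 3b2, so the coordinate vector is <2, -3>.

<2, -3>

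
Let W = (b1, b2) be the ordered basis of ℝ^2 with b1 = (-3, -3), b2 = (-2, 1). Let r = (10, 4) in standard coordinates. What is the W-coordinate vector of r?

[r]_W is the unique c with M c = r, where M has columns b1, b2.
System: -3c_1 - 2c_2 = 10, -3c_1 + c_2 = 4; solving gives c_1 = -2, c_2 = -2.
Check: -2b1 - 2b2 = (10, 4).

(-2, -2)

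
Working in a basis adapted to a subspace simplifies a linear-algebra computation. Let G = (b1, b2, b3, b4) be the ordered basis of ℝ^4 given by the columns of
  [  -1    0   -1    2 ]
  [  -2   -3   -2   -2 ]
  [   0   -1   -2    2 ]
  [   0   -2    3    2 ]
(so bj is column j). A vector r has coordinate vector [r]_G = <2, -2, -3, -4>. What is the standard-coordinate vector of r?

<-7, 16, 0, -13>

By definition r = 2b1 - 2b2 - 3b3 - 4b4.
Summing componentwise gives <-7, 16, 0, -13>.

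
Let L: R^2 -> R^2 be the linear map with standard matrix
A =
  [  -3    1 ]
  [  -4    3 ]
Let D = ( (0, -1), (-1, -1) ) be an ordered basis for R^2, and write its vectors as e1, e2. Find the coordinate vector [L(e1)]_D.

(2, 1)

Compute L(e1) = A e1 = (-1, -3) in standard coordinates.
Then write this in D-coordinates: solve for y in y_1 e1 + y_2 e2 = (-1, -3).
This gives y = (2, 1), which is column 1 of [L]_D.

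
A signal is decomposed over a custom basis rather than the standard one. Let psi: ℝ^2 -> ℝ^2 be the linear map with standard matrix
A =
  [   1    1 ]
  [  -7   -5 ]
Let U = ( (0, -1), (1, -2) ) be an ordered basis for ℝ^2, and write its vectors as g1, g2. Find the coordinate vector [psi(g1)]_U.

(-3, -1)

Column 1 of [psi]_U is the U-coordinate vector of psi(g1).
In standard coordinates psi(g1) = A g1 = (-1, 5).
Converting to U: (-1, 5) = -3g1 - g2, so the coordinate vector is (-3, -1).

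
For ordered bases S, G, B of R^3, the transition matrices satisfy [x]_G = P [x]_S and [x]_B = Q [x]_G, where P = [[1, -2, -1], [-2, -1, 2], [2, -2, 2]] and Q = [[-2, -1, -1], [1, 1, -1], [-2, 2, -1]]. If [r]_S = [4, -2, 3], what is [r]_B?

[-28, -13, -28]

Apply P to get G-coordinates [5, 0, 18], then Q to get B-coordinates.
The result is [r]_B = [-28, -13, -28].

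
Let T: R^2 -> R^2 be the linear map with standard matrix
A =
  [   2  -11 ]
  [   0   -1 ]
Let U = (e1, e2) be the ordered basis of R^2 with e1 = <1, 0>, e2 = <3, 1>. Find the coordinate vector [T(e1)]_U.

Column 1 of [T]_U is the U-coordinate vector of T(e1).
In standard coordinates T(e1) = A e1 = <2, 0>.
Converting to U: <2, 0> = 2e1 + 0·e2, so the coordinate vector is <2, 0>.

<2, 0>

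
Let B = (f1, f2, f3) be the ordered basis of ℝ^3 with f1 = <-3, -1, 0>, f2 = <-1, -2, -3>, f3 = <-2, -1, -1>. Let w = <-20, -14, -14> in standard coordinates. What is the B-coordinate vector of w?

<4, 4, 2>

We seek scalars with c_1 f1 + ... + c_3 f3 = w; equivalently solve M c = w where the columns of M are f1, ..., f3.
Row-reducing the augmented matrix [M | w] gives c = (4, 4, 2).
Check: 4f1 + 4f2 + 2f3 = <-20, -14, -14>.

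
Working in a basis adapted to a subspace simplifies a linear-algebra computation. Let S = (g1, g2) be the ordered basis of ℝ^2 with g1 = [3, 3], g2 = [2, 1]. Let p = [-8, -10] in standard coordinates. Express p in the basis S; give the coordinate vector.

Write p = c_1 g1 + c_2 g2 and solve for the c_i.
System: 3c_1 + 2c_2 = -8, 3c_1 + c_2 = -10; solving gives c_1 = -4, c_2 = 2.
Check: -4g1 + 2g2 = [-8, -10].

[-4, 2]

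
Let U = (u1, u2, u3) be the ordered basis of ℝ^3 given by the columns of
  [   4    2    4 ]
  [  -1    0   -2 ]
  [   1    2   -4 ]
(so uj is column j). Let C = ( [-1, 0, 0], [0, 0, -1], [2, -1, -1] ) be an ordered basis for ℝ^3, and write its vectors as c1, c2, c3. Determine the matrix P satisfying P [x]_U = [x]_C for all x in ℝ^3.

[[-2, -2, 0], [-2, -2, 2], [1, 0, 2]]

Let M have columns uj and N have columns cj. Then for every x, N [x]_C = x = M [x]_U, so P = N^(-1) M.
Since det N = 1, N^(-1) has integer entries; multiplying gives P = [[-2, -2, 0], [-2, -2, 2], [1, 0, 2]].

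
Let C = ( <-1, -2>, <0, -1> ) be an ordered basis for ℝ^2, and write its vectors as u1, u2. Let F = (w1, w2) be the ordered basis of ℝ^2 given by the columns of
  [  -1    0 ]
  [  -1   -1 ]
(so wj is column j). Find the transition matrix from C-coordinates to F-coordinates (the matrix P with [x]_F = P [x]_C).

Column j of P is [uj]_F, since P maps C-coordinates to F-coordinates.
Expressing u1 in F: u1 = w1 + w2, so column 1 of P is <1, 1>.
Doing the same for each uj gives P = [[1, 0], [1, 1]].

[[1, 0], [1, 1]]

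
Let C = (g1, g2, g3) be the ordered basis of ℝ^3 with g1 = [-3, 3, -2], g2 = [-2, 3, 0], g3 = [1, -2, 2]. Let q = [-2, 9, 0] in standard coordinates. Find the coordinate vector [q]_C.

[-3, 4, -3]

Write q = c_1 g1 + ... + c_3 g3 and solve for the c_i.
Row-reducing the augmented matrix [M | q] gives c = (-3, 4, -3).
Check: -3g1 + 4g2 - 3g3 = [-2, 9, 0].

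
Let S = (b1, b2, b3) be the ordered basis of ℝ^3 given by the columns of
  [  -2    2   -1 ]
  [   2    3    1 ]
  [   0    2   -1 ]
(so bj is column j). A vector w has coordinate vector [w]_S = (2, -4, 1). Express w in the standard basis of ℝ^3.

(-13, -7, -9)

The coordinates say w = 2b1 - 4b2 + b3; adding the scaled basis vectors gives (-13, -7, -9).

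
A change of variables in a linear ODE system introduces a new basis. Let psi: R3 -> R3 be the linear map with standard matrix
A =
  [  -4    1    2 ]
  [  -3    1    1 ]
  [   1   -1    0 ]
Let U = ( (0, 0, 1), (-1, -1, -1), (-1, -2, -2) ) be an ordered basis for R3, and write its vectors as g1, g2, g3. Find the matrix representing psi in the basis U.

Let P have columns g1, ..., g3. Then [psi]_U = P^(-1) A P.
Here det P = 1, so P^(-1) is integer; computing A P first and then P^(-1)(A P) gives [[-1, -1, 2], [-3, -1, 3], [1, 0, -1]].

[[-1, -1, 2], [-3, -1, 3], [1, 0, -1]]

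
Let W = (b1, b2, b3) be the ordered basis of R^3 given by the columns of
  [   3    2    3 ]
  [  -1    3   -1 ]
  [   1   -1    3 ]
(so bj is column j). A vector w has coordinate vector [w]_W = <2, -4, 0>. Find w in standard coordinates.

<-2, -14, 6>

w = M [w]_W, where M has columns b1, ..., b3.
Carrying out the matrix-vector product, w = <-2, -14, 6>.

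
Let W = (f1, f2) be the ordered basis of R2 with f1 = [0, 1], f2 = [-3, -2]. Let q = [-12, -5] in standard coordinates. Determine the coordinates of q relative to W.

We seek scalars with c_1 f1 + c_2 f2 = q; equivalently solve M c = q where the columns of M are f1, f2.
System: 0c_1 - 3c_2 = -12, c_1 - 2c_2 = -5; solving gives c_1 = 3, c_2 = 4.
Check: 3f1 + 4f2 = [-12, -5].

[3, 4]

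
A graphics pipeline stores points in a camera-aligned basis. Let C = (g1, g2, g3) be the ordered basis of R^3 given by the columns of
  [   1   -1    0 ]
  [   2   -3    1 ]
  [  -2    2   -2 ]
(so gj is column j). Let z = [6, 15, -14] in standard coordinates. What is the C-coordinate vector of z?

Write z = c_1 g1 + ... + c_3 g3 and solve for the c_i.
Row-reducing the augmented matrix [M | z] gives c = (4, -2, 1).
Check: 4g1 - 2g2 + g3 = [6, 15, -14].

[4, -2, 1]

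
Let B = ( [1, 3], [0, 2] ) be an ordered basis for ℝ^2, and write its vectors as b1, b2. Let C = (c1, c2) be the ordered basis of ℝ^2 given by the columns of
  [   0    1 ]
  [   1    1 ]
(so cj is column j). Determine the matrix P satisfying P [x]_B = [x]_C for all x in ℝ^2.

Let M have columns bj and N have columns cj. Then for every x, N [x]_C = x = M [x]_B, so P = N^(-1) M.
Since det N = -1, N^(-1) has integer entries; multiplying gives P = [[2, 2], [1, 0]].

[[2, 2], [1, 0]]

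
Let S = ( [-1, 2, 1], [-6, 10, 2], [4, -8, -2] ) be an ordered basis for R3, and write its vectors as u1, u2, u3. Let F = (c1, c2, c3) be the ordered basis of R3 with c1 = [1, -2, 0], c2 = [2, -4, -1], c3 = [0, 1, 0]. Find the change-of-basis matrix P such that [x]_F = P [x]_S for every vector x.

Take x = uj: its S-coordinates are the j-th standard unit vector, so P e_j — column j of P — equals [uj]_F.
u1 = c1 - c2 + 0·c3, giving column 1 = [1, -1, 0]; repeating for each j gives P = [[1, -2, 0], [-1, -2, 2], [0, -2, 0]].

[[1, -2, 0], [-1, -2, 2], [0, -2, 0]]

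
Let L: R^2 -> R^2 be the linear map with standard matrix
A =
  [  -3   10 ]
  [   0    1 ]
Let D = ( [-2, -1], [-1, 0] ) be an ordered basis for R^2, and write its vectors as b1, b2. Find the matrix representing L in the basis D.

Let P have columns b1, b2. Then [L]_D = P^(-1) A P.
Here det P = -1, so P^(-1) is integer; computing A P first and then P^(-1)(A P) gives [[1, 0], [2, -3]].

[[1, 0], [2, -3]]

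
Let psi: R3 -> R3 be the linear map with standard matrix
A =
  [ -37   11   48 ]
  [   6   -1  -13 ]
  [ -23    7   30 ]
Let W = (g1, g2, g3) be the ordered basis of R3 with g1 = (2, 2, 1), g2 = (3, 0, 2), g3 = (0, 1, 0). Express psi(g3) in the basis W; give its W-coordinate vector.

Column 3 of [psi]_W is the W-coordinate vector of psi(g3).
In standard coordinates psi(g3) = A g3 = (11, -1, 7).
Converting to W: (11, -1, 7) = g1 + 3g2 - 3g3, so the coordinate vector is (1, 3, -3).

(1, 3, -3)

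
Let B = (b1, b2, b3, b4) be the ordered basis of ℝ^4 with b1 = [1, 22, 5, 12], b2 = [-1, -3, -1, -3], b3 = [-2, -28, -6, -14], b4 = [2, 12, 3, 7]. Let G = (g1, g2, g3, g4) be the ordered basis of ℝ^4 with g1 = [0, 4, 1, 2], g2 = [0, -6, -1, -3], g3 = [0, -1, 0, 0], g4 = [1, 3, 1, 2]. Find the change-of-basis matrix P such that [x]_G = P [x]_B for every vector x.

[[2, 1, -2, 0], [-2, 1, 2, -1], [1, -2, 2, 0], [1, -1, -2, 2]]

Let M have columns bj and N have columns gj. Then for every x, N [x]_G = x = M [x]_B, so P = N^(-1) M.
Since det N = -1, N^(-1) has integer entries; multiplying gives P = [[2, 1, -2, 0], [-2, 1, 2, -1], [1, -2, 2, 0], [1, -1, -2, 2]].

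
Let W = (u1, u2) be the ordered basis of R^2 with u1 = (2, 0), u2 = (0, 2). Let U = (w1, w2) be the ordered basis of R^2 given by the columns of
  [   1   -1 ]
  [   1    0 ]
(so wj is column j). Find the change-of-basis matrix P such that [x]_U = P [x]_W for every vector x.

Take x = uj: its W-coordinates are the j-th standard unit vector, so P e_j — column j of P — equals [uj]_U.
u1 = 0·w1 - 2w2, giving column 1 = (0, -2); repeating for each j gives P = [[0, 2], [-2, 2]].

[[0, 2], [-2, 2]]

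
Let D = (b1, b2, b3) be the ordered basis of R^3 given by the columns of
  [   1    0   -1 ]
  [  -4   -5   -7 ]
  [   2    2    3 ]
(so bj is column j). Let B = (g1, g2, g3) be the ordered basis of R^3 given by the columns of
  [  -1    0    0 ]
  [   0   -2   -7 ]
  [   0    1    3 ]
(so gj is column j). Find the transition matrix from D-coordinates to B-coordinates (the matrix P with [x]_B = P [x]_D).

Column j of P is [bj]_B, since P maps D-coordinates to B-coordinates.
Expressing b1 in B: b1 = -g1 + 2g2 + 0·g3, so column 1 of P is (-1, 2, 0).
Doing the same for each bj gives P = [[-1, 0, 1], [2, -1, 0], [0, 1, 1]].

[[-1, 0, 1], [2, -1, 0], [0, 1, 1]]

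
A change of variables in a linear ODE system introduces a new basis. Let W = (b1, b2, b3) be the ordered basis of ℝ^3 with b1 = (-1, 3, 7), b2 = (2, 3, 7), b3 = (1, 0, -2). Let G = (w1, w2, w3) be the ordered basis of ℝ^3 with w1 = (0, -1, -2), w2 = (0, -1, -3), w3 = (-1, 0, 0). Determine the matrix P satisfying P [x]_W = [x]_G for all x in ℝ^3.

Let M have columns bj and N have columns wj. Then for every x, N [x]_G = x = M [x]_W, so P = N^(-1) M.
Since det N = -1, N^(-1) has integer entries; multiplying gives P = [[-2, -2, -2], [-1, -1, 2], [1, -2, -1]].

[[-2, -2, -2], [-1, -1, 2], [1, -2, -1]]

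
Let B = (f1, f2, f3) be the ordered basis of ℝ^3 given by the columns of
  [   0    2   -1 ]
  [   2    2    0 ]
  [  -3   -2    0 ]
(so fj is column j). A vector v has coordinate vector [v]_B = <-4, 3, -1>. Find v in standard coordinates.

<7, -2, 6>

By definition v = -4f1 + 3f2 - f3.
Summing componentwise gives <7, -2, 6>.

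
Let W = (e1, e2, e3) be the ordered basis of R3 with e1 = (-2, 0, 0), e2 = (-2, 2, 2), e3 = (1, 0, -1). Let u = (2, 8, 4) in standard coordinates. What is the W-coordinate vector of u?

Write u = c_1 e1 + ... + c_3 e3 and solve for the c_i.
Row-reducing the augmented matrix [M | u] gives c = (-3, 4, 4).
Check: -3e1 + 4e2 + 4e3 = (2, 8, 4).

(-3, 4, 4)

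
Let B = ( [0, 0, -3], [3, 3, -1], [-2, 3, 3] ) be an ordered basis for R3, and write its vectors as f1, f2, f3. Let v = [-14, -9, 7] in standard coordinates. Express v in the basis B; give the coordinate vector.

We seek scalars with c_1 f1 + ... + c_3 f3 = v; equivalently solve M c = v where the columns of M are f1, ..., f3.
Gaussian elimination on [M | v] yields c = (0, -4, 1).
Check: 0·f1 - 4f2 + f3 = [-14, -9, 7].

[0, -4, 1]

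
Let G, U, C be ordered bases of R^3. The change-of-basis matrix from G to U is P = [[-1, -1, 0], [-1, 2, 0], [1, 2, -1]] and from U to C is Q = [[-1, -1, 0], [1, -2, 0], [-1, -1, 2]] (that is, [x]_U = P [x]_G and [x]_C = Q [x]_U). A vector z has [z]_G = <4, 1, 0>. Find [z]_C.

Composing the changes, [z]_C = Q P [z]_G.
Q P = [[2, -1, 0], [1, -5, 0], [4, 3, -2]]; applying this to <4, 1, 0> gives <7, -1, 19>.

<7, -1, 19>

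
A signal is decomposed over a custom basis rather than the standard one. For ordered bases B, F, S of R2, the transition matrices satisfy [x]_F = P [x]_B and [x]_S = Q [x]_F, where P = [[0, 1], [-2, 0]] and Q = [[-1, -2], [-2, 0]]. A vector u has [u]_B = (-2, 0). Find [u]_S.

Apply P to get F-coordinates (0, 4), then Q to get S-coordinates.
The result is [u]_S = (-8, 0).

(-8, 0)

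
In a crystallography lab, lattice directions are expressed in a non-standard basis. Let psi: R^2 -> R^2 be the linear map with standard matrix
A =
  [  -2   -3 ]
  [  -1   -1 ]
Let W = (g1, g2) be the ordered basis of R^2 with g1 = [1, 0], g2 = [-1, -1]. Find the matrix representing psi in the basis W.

[[-1, 3], [1, -2]]

Let P have columns g1, g2. Then [psi]_W = P^(-1) A P.
Here det P = -1, so P^(-1) is integer; computing A P first and then P^(-1)(A P) gives [[-1, 3], [1, -2]].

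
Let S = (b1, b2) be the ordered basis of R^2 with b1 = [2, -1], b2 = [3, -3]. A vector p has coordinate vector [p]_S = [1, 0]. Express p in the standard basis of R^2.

[2, -1]

The coordinates say p = b1 + 0·b2; adding the scaled basis vectors gives [2, -1].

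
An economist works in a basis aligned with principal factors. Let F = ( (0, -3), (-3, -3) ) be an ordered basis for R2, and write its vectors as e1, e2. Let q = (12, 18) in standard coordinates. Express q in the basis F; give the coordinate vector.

(-2, -4)

We seek scalars with c_1 e1 + c_2 e2 = q; equivalently solve M c = q where the columns of M are e1, e2.
System: 0c_1 - 3c_2 = 12, -3c_1 - 3c_2 = 18; solving gives c_1 = -2, c_2 = -4.
Check: -2e1 - 4e2 = (12, 18).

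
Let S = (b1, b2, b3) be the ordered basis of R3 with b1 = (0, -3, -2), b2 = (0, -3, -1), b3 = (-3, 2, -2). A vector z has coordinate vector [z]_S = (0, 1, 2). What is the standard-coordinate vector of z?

(-6, 1, -5)

By definition z = 0·b1 + b2 + 2b3.
Summing componentwise gives (-6, 1, -5).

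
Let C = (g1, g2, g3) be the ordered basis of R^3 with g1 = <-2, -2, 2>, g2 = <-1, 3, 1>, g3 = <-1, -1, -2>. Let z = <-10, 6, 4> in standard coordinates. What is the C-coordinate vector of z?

<2, 4, 2>

Write z = c_1 g1 + ... + c_3 g3 and solve for the c_i.
Solving this 3x3 system gives c = (2, 4, 2).
Check: 2g1 + 4g2 + 2g3 = <-10, 6, 4>.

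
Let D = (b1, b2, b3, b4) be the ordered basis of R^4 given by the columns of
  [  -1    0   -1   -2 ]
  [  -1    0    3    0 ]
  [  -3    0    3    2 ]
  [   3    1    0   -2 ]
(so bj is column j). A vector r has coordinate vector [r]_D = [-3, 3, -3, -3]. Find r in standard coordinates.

[12, -6, -6, 0]

By definition r = -3b1 + 3b2 - 3b3 - 3b4.
Summing componentwise gives [12, -6, -6, 0].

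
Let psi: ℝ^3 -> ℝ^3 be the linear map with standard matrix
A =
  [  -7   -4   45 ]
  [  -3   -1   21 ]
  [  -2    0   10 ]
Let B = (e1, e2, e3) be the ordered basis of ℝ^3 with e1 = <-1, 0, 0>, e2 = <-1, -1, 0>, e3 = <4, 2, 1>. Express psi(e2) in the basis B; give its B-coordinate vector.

<-3, 0, 2>

Column 2 of [psi]_B is the B-coordinate vector of psi(e2).
In standard coordinates psi(e2) = A e2 = <11, 4, 2>.
Converting to B: <11, 4, 2> = -3e1 + 0·e2 + 2e3, so the coordinate vector is <-3, 0, 2>.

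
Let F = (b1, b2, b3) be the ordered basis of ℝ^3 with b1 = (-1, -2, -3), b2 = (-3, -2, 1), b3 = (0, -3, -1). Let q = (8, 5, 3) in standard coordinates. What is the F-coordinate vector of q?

(-2, -2, 1)

We seek scalars with c_1 b1 + ... + c_3 b3 = q; equivalently solve M c = q where the columns of M are b1, ..., b3.
Row-reducing the augmented matrix [M | q] gives c = (-2, -2, 1).
Check: -2b1 - 2b2 + b3 = (8, 5, 3).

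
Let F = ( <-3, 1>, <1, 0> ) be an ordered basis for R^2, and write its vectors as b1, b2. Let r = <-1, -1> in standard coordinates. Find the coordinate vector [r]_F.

<-1, -4>

We seek scalars with c_1 b1 + c_2 b2 = r; equivalently solve M c = r where the columns of M are b1, b2.
System: -3c_1 + c_2 = -1, c_1 + 0c_2 = -1; solving gives c_1 = -1, c_2 = -4.
Check: -b1 - 4b2 = <-1, -1>.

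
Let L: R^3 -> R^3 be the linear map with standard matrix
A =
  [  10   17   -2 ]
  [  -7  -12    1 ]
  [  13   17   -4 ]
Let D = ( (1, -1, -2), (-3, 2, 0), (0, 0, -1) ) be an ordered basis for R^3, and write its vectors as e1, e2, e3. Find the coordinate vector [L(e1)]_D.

Column 1 of [L]_D is the D-coordinate vector of L(e1).
In standard coordinates L(e1) = A e1 = (-3, 3, 4).
Converting to D: (-3, 3, 4) = -3e1 + 0·e2 + 2e3, so the coordinate vector is (-3, 0, 2).

(-3, 0, 2)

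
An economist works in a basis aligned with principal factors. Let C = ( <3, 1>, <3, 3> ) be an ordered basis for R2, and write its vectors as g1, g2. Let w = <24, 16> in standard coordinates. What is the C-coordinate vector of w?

<4, 4>

We seek scalars with c_1 g1 + c_2 g2 = w; equivalently solve M c = w where the columns of M are g1, g2.
System: 3c_1 + 3c_2 = 24, c_1 + 3c_2 = 16; solving gives c_1 = 4, c_2 = 4.
Check: 4g1 + 4g2 = <24, 16>.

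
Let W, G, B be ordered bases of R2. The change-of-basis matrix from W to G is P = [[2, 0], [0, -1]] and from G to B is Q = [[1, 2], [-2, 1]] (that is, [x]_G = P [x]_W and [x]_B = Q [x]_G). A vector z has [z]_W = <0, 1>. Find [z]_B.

<-2, -1>

Apply P to get G-coordinates <0, -1>, then Q to get B-coordinates.
The result is [z]_B = <-2, -1>.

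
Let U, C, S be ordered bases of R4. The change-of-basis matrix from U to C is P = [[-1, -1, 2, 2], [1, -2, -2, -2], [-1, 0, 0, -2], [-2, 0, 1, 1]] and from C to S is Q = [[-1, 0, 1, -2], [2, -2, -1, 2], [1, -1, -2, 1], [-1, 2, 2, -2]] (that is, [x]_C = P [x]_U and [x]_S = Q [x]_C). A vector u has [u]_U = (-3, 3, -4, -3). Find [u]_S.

Composing the changes, [u]_S = Q P [u]_U.
Q P = [[4, 1, -4, -6], [-7, 2, 10, 12], [-2, 1, 5, 9], [5, -3, -8, -12]]; applying this to (-3, 3, -4, -3) gives (25, -49, -38, 44).

(25, -49, -38, 44)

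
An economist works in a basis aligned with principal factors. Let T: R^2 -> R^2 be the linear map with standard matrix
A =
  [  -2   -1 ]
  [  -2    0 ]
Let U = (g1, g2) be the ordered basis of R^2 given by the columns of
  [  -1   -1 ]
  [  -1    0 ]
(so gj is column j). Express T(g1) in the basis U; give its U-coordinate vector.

Compute T(g1) = A g1 = <3, 2> in standard coordinates.
Then write this in U-coordinates: solve for y in y_1 g1 + y_2 g2 = <3, 2>.
This gives y = <-2, -1>, which is column 1 of [T]_U.

<-2, -1>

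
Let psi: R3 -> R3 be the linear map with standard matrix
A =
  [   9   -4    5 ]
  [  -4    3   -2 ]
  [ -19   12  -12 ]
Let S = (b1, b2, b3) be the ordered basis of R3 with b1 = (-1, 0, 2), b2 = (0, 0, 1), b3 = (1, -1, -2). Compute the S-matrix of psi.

[[-1, -3, 0], [-3, -2, -1], [0, 2, 3]]

With P the matrix whose columns are b1, ..., b3, [psi]_S = P^(-1) A P.
Column by column: psi(b1) = A b1 = (1, 0, -5); its S-coordinates (-1, -3, 0) give column 1.
Continuing for each basis vector yields [psi]_S = [[-1, -3, 0], [-3, -2, -1], [0, 2, 3]].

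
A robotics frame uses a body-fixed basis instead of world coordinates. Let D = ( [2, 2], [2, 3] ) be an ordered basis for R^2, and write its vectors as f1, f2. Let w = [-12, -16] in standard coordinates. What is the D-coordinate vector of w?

[-2, -4]

[w]_D is the unique c with M c = w, where M has columns f1, f2.
System: 2c_1 + 2c_2 = -12, 2c_1 + 3c_2 = -16; solving gives c_1 = -2, c_2 = -4.
Check: -2f1 - 4f2 = [-12, -16].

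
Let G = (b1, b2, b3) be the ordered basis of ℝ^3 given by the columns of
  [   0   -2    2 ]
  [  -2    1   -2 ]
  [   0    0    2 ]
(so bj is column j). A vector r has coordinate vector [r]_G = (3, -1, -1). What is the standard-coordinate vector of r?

By definition r = 3b1 - b2 - b3.
Summing componentwise gives (0, -5, -2).

(0, -5, -2)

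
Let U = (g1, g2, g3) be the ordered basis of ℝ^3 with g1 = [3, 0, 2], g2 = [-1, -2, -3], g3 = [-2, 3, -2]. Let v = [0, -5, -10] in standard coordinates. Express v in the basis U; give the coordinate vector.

[2, 4, 1]

Write v = c_1 g1 + ... + c_3 g3 and solve for the c_i.
Solving this 3x3 system gives c = (2, 4, 1).
Check: 2g1 + 4g2 + g3 = [0, -5, -10].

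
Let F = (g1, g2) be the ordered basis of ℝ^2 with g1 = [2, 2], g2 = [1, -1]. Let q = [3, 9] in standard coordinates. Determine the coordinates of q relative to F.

[q]_F is the unique c with M c = q, where M has columns g1, g2.
System: 2c_1 + c_2 = 3, 2c_1 - c_2 = 9; solving gives c_1 = 3, c_2 = -3.
Check: 3g1 - 3g2 = [3, 9].

[3, -3]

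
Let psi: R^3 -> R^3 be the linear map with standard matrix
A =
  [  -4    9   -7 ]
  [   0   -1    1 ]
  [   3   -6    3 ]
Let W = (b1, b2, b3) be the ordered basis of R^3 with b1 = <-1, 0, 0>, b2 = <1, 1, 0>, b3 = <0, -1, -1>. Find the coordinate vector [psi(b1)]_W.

Column 1 of [psi]_W is the W-coordinate vector of psi(b1).
In standard coordinates psi(b1) = A b1 = <4, 0, -3>.
Converting to W: <4, 0, -3> = -b1 + 3b2 + 3b3, so the coordinate vector is <-1, 3, 3>.

<-1, 3, 3>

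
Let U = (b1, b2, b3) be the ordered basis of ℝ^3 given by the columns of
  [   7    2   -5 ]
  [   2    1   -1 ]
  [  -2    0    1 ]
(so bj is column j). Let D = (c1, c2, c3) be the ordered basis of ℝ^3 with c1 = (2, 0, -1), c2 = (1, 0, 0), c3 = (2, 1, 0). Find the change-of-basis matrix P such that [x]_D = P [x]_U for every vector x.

Let M have columns bj and N have columns cj. Then for every x, N [x]_D = x = M [x]_U, so P = N^(-1) M.
Since det N = -1, N^(-1) has integer entries; multiplying gives P = [[2, 0, -1], [-1, 0, -1], [2, 1, -1]].

[[2, 0, -1], [-1, 0, -1], [2, 1, -1]]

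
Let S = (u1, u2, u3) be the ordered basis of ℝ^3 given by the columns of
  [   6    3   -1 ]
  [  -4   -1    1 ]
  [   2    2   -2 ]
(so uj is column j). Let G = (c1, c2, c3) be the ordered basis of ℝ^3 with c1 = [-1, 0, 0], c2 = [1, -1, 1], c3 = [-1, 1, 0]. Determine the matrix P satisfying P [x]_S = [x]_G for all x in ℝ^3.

[[-2, -2, 0], [2, 2, -2], [-2, 1, -1]]

Column j of P is [uj]_G, since P maps S-coordinates to G-coordinates.
Expressing u1 in G: u1 = -2c1 + 2c2 - 2c3, so column 1 of P is [-2, 2, -2].
Doing the same for each uj gives P = [[-2, -2, 0], [2, 2, -2], [-2, 1, -1]].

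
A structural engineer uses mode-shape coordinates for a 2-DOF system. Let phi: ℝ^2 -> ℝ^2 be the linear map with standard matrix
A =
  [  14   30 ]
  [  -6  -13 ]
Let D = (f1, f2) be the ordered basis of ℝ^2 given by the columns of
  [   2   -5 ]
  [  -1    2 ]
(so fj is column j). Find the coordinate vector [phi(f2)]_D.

Compute phi(f2) = A f2 = [-10, 4] in standard coordinates.
Then write this in D-coordinates: solve for y in y_1 f1 + y_2 f2 = [-10, 4].
This gives y = [0, 2], which is column 2 of [phi]_D.

[0, 2]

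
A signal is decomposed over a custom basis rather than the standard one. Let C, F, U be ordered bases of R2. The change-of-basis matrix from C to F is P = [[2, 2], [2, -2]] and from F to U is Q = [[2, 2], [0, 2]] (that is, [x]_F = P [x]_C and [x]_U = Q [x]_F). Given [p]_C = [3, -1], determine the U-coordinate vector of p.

[24, 16]

First [p]_F = P [p]_C = [4, 8].
Then [p]_U = Q [p]_F = [24, 16].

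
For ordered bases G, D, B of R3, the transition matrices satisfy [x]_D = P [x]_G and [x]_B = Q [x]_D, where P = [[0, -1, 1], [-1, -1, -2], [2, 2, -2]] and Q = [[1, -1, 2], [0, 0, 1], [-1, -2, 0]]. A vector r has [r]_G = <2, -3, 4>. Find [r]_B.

Composing the changes, [r]_B = Q P [r]_G.
Q P = [[5, 4, -1], [2, 2, -2], [2, 3, 3]]; applying this to <2, -3, 4> gives <-6, -10, 7>.

<-6, -10, 7>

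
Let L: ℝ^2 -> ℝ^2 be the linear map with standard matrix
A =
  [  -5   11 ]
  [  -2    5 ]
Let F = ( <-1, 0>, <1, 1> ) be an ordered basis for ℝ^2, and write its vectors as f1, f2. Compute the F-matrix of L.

[[-3, -3], [2, 3]]

With P the matrix whose columns are f1, f2, [L]_F = P^(-1) A P.
Column by column: L(f1) = A f1 = <5, 2>; its F-coordinates <-3, 2> give column 1.
Continuing for each basis vector yields [L]_F = [[-3, -3], [2, 3]].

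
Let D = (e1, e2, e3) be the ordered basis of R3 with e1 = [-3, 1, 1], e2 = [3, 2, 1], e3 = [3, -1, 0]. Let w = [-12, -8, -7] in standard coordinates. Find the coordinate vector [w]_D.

[-3, -4, -3]

Write w = c_1 e1 + ... + c_3 e3 and solve for the c_i.
Gaussian elimination on [M | w] yields c = (-3, -4, -3).
Check: -3e1 - 4e2 - 3e3 = [-12, -8, -7].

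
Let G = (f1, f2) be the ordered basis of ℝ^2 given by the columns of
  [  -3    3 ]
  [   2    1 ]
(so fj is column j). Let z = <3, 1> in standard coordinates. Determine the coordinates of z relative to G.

<0, 1>

Write z = c_1 f1 + c_2 f2 and solve for the c_i.
System: -3c_1 + 3c_2 = 3, 2c_1 + c_2 = 1; solving gives c_1 = 0, c_2 = 1.
Check: 0·f1 + f2 = <3, 1>.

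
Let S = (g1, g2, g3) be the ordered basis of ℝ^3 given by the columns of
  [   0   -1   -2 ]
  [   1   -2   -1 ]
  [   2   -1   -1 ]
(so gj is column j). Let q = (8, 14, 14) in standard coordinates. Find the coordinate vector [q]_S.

(4, -4, -2)

[q]_S is the unique c with M c = q, where M has columns g1, ..., g3.
Solving this 3x3 system gives c = (4, -4, -2).
Check: 4g1 - 4g2 - 2g3 = (8, 14, 14).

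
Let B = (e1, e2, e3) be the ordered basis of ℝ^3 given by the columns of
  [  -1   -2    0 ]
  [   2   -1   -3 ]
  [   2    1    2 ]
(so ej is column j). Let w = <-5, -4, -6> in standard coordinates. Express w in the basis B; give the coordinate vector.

[w]_B is the unique c with M c = w, where M has columns e1, ..., e3.
Row-reducing the augmented matrix [M | w] gives c = (-3, 4, -2).
Check: -3e1 + 4e2 - 2e3 = <-5, -4, -6>.

<-3, 4, -2>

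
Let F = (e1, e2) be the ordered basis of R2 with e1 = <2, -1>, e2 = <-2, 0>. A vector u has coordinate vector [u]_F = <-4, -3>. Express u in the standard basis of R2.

The coordinates say u = -4e1 - 3e2; adding the scaled basis vectors gives <-2, 4>.

<-2, 4>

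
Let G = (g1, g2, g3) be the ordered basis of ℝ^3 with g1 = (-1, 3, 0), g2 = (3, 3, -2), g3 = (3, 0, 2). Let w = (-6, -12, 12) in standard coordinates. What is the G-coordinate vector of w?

(0, -4, 2)

We seek scalars with c_1 g1 + ... + c_3 g3 = w; equivalently solve M c = w where the columns of M are g1, ..., g3.
Row-reducing the augmented matrix [M | w] gives c = (0, -4, 2).
Check: 0·g1 - 4g2 + 2g3 = (-6, -12, 12).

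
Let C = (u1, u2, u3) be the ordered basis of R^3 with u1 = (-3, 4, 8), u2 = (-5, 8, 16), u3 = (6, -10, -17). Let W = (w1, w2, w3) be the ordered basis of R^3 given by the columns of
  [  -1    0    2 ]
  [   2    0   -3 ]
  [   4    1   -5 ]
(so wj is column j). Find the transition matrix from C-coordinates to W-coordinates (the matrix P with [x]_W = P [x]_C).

[[-1, 1, -2], [2, 2, 1], [-2, -2, 2]]

Let M have columns uj and N have columns wj. Then for every x, N [x]_W = x = M [x]_C, so P = N^(-1) M.
Since det N = 1, N^(-1) has integer entries; multiplying gives P = [[-1, 1, -2], [2, 2, 1], [-2, -2, 2]].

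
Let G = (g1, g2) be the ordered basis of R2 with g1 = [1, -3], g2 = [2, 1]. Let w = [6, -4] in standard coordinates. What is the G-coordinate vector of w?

[2, 2]

[w]_G is the unique c with M c = w, where M has columns g1, g2.
System: c_1 + 2c_2 = 6, -3c_1 + c_2 = -4; solving gives c_1 = 2, c_2 = 2.
Check: 2g1 + 2g2 = [6, -4].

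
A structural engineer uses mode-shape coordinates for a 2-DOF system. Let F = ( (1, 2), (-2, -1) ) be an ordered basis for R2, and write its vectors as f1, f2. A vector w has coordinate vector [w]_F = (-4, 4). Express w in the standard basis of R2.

w = M [w]_F, where M has columns f1, f2.
Carrying out the matrix-vector product, w = (-12, -12).

(-12, -12)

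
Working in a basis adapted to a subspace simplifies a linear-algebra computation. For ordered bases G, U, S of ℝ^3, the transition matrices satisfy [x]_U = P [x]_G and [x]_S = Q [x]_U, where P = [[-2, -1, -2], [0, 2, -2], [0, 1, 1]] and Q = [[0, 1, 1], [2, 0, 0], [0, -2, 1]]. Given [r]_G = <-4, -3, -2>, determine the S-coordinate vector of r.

First [r]_U = P [r]_G = <15, -2, -5>.
Then [r]_S = Q [r]_U = <-7, 30, -1>.

<-7, 30, -1>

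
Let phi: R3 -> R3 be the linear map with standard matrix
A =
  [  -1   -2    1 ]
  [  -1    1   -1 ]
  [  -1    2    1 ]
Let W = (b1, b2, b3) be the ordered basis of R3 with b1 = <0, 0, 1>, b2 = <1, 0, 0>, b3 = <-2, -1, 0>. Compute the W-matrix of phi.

[[1, -1, 0], [3, 1, 2], [1, 1, -1]]

With P the matrix whose columns are b1, ..., b3, [phi]_W = P^(-1) A P.
Column by column: phi(b1) = A b1 = <1, -1, 1>; its W-coordinates <1, 3, 1> give column 1.
Continuing for each basis vector yields [phi]_W = [[1, -1, 0], [3, 1, 2], [1, 1, -1]].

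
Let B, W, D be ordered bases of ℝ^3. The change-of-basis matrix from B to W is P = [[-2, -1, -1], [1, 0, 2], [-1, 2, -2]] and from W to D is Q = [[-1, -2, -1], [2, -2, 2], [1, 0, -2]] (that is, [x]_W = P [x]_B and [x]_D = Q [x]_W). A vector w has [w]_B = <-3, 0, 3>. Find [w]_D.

Apply P to get W-coordinates <3, 3, -3>, then Q to get D-coordinates.
The result is [w]_D = <-6, -6, 9>.

<-6, -6, 9>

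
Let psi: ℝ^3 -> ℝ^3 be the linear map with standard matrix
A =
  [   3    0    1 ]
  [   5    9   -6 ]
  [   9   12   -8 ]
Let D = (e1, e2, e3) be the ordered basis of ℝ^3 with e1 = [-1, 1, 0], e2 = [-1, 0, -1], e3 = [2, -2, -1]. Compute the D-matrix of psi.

[[0, -3, 0], [-1, 3, -3], [-2, -2, 1]]

Let P have columns e1, ..., e3. Then [psi]_D = P^(-1) A P.
Here det P = -1, so P^(-1) is integer; computing A P first and then P^(-1)(A P) gives [[0, -3, 0], [-1, 3, -3], [-2, -2, 1]].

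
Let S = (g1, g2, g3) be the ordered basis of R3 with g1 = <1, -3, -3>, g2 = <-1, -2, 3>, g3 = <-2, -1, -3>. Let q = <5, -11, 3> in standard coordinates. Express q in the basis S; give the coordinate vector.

[q]_S is the unique c with M c = q, where M has columns g1, ..., g3.
Gaussian elimination on [M | q] yields c = (3, 2, -2).
Check: 3g1 + 2g2 - 2g3 = <5, -11, 3>.

<3, 2, -2>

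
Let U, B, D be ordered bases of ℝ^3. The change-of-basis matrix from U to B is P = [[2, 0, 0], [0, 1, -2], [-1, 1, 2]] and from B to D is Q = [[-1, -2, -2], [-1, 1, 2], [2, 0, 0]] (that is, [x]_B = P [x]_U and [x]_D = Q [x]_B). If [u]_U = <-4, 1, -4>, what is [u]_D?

Composing the changes, [u]_D = Q P [u]_U.
Q P = [[0, -4, 0], [-4, 3, 2], [4, 0, 0]]; applying this to <-4, 1, -4> gives <-4, 11, -16>.

<-4, 11, -16>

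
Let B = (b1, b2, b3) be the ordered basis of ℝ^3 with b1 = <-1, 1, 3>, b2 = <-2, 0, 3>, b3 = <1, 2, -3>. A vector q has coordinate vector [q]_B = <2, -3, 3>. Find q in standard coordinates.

<7, 8, -12>

q = M [q]_B, where M has columns b1, ..., b3.
Carrying out the matrix-vector product, q = <7, 8, -12>.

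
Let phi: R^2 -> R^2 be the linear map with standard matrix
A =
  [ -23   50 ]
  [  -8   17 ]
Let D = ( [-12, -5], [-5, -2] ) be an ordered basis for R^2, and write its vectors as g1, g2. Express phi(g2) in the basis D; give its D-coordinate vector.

Compute phi(g2) = A g2 = [15, 6] in standard coordinates.
Then write this in D-coordinates: solve for y in y_1 g1 + y_2 g2 = [15, 6].
This gives y = [0, -3], which is column 2 of [phi]_D.

[0, -3]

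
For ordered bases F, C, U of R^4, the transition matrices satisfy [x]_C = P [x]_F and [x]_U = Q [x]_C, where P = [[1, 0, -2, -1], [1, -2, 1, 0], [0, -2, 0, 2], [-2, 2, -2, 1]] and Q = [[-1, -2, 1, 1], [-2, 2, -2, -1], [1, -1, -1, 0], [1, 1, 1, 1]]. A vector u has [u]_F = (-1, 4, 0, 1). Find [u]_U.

First [u]_C = P [u]_F = (-2, -9, -6, 11).
Then [u]_U = Q [u]_C = (25, -13, 13, -6).

(25, -13, 13, -6)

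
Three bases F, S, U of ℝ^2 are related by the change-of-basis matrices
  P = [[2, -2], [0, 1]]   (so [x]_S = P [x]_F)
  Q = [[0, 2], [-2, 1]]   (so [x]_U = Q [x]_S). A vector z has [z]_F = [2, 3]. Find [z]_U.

Composing the changes, [z]_U = Q P [z]_F.
Q P = [[0, 2], [-4, 5]]; applying this to [2, 3] gives [6, 7].

[6, 7]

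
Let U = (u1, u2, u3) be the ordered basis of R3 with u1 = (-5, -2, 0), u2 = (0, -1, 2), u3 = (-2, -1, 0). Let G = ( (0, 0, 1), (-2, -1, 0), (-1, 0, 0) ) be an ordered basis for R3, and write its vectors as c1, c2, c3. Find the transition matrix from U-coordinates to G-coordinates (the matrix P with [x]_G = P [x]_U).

[[0, 2, 0], [2, 1, 1], [1, -2, 0]]

Column j of P is [uj]_G, since P maps U-coordinates to G-coordinates.
Expressing u1 in G: u1 = 0·c1 + 2c2 + c3, so column 1 of P is (0, 2, 1).
Doing the same for each uj gives P = [[0, 2, 0], [2, 1, 1], [1, -2, 0]].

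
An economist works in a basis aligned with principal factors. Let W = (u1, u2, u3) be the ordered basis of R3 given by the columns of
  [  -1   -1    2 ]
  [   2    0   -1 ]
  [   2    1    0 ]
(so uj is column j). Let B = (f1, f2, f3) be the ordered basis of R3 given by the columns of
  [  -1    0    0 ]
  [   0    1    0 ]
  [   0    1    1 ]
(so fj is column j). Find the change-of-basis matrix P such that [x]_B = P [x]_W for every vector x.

Column j of P is [uj]_B, since P maps W-coordinates to B-coordinates.
Expressing u1 in B: u1 = f1 + 2f2 + 0·f3, so column 1 of P is [1, 2, 0].
Doing the same for each uj gives P = [[1, 1, -2], [2, 0, -1], [0, 1, 1]].

[[1, 1, -2], [2, 0, -1], [0, 1, 1]]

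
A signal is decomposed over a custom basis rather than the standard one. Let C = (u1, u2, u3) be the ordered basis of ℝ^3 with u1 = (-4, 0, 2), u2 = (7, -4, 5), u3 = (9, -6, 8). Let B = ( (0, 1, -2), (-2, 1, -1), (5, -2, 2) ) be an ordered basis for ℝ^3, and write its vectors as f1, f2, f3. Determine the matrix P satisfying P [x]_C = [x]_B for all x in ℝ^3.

[[-2, -1, -2], [2, -1, -2], [0, 1, 1]]

Take x = uj: its C-coordinates are the j-th standard unit vector, so P e_j — column j of P — equals [uj]_B.
u1 = -2f1 + 2f2 + 0·f3, giving column 1 = (-2, 2, 0); repeating for each j gives P = [[-2, -1, -2], [2, -1, -2], [0, 1, 1]].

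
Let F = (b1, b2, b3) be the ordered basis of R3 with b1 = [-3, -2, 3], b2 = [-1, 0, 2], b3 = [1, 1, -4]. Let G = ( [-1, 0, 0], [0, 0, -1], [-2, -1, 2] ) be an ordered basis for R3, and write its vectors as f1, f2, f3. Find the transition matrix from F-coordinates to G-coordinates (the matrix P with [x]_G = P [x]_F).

Take x = bj: its F-coordinates are the j-th standard unit vector, so P e_j — column j of P — equals [bj]_G.
b1 = -f1 + f2 + 2f3, giving column 1 = [-1, 1, 2]; repeating for each j gives P = [[-1, 1, 1], [1, -2, 2], [2, 0, -1]].

[[-1, 1, 1], [1, -2, 2], [2, 0, -1]]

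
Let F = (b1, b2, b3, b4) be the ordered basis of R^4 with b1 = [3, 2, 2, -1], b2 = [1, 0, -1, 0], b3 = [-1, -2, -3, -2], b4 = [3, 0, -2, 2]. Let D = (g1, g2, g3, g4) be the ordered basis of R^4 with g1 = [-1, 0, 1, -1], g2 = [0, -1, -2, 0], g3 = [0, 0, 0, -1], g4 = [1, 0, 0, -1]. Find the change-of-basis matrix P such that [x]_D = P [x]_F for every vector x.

Let M have columns bj and N have columns gj. Then for every x, N [x]_D = x = M [x]_F, so P = N^(-1) M.
Since det N = 1, N^(-1) has integer entries; multiplying gives P = [[-2, -1, 1, -2], [-2, 0, 2, 0], [2, 1, 1, -1], [1, 0, 0, 1]].

[[-2, -1, 1, -2], [-2, 0, 2, 0], [2, 1, 1, -1], [1, 0, 0, 1]]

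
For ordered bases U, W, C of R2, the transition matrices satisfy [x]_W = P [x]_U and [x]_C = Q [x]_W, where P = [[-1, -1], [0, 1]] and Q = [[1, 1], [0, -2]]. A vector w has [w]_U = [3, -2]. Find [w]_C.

Apply P to get W-coordinates [-1, -2], then Q to get C-coordinates.
The result is [w]_C = [-3, 4].

[-3, 4]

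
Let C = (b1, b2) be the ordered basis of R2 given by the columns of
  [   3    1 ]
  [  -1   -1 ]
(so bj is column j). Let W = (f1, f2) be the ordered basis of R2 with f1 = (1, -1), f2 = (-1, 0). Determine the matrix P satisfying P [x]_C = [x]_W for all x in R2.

Take x = bj: its C-coordinates are the j-th standard unit vector, so P e_j — column j of P — equals [bj]_W.
b1 = f1 - 2f2, giving column 1 = (1, -2); repeating for each j gives P = [[1, 1], [-2, 0]].

[[1, 1], [-2, 0]]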